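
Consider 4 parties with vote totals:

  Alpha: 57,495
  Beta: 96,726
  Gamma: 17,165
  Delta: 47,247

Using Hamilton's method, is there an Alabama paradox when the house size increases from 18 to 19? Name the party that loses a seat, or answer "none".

At 18 seats: Alpha 5, Beta 8, Gamma 1, Delta 4.
At 19 seats: Alpha 5, Beta 8, Gamma 2, Delta 4.
No party's allocation decreased.

none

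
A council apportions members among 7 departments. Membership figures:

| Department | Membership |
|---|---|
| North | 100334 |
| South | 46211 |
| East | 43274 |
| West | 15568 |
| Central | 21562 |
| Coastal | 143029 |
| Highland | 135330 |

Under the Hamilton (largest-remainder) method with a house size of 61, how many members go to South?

Total 505308; standard divisor 505308/61 ≈ 8283.738.
Standard quotas: North 12.1122, South 5.5785, East 5.2240, West 1.8793, Central 2.6029, Coastal 17.2662, Highland 16.3368.
Lower quotas: North 12, South 5, East 5, West 1, Central 2, Coastal 17, Highland 16 (sum 58, leaving 3 seats).
Remainders in descending order: West 0.8793, Central 0.6029, South 0.5785, Highland 0.3368, Coastal 0.2662, East 0.2240, North 0.1122.
Largest remainders: West, Central, South receive the extra seats.
South receives 6.

6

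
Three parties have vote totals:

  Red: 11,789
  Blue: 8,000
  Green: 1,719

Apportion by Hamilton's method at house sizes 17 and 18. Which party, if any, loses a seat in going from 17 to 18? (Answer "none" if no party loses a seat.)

At 17 seats: Red 9, Blue 6, Green 2.
At 18 seats: Red 10, Blue 7, Green 1.
Green drops from 2 to 1.

Green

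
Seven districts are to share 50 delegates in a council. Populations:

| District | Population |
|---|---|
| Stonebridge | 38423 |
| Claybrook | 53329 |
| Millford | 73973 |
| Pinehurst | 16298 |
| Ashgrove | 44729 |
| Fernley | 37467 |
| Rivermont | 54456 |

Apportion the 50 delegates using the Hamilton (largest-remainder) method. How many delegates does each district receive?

Stonebridge 6, Claybrook 8, Millford 12, Pinehurst 3, Ashgrove 7, Fernley 6, Rivermont 8

The standard divisor is 318675/50 ≈ 6373.5.
Standard quotas: Stonebridge 6.0286, Claybrook 8.3673, Millford 11.6063, Pinehurst 2.5572, Ashgrove 7.0180, Fernley 5.8786, Rivermont 8.5441.
Lower quotas: Stonebridge 6, Claybrook 8, Millford 11, Pinehurst 2, Ashgrove 7, Fernley 5, Rivermont 8 (sum 47, leaving 3 seats).
Remainders in descending order: Fernley 0.8786, Millford 0.6063, Pinehurst 0.5572, Rivermont 0.5441, Claybrook 0.3673, Stonebridge 0.0286, Ashgrove 0.0180.
Largest remainders: Fernley, Millford, Pinehurst receive the extra seats.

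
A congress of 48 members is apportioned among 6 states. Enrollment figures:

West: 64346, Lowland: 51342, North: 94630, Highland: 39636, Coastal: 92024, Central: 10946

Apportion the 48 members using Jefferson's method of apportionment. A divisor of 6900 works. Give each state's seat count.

West=9, Lowland=7, North=13, Highland=5, Coastal=13, Central=1

With modified divisor 6900: modified quotas West 9.326, Lowland 7.441, North 13.714, Highland 5.744, Coastal 13.337, Central 1.586.
Rounding down: West 9, Lowland 7, North 13, Highland 5, Coastal 13, Central 1 (total 48).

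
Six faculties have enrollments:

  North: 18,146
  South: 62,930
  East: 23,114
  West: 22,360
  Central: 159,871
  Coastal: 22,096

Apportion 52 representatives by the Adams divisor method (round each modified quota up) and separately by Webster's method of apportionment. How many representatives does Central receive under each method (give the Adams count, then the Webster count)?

Adams: North 3, South 11, East 4, West 4, Central 26, Coastal 4.
Webster: North 3, South 10, East 4, West 4, Central 27, Coastal 4.
Central gets 26 under Adams and 27 under Webster.

26 and 27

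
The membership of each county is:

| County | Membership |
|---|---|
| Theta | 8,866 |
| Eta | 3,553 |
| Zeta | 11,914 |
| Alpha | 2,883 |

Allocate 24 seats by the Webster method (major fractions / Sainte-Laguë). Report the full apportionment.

Standard divisor 27216/24 ≈ 1134; standard quotas: Theta 7.818, Eta 3.133, Zeta 10.506, Alpha 2.542.
Rounding to the nearest integer gives 8, 3, 11, 3 = 25 seats, so the divisor must be adjusted.
With modified divisor 1140: modified quotas Theta 7.777, Eta 3.117, Zeta 10.451, Alpha 2.529.
Rounding to the nearest integer: Theta 8, Eta 3, Zeta 10, Alpha 3 (total 24).

Theta: 8; Eta: 3; Zeta: 10; Alpha: 3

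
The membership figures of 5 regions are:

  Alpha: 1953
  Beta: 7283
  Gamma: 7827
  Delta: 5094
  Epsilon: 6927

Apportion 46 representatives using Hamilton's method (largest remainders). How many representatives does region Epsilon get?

11

The standard divisor is 29084/46 ≈ 632.261.
Standard quotas: Alpha 3.0889, Beta 11.5190, Gamma 12.3794, Delta 8.0568, Epsilon 10.9559.
Lower quotas: Alpha 3, Beta 11, Gamma 12, Delta 8, Epsilon 10 (sum 44, leaving 2 seats).
Remainders in descending order: Epsilon 0.9559, Beta 0.5190, Gamma 0.3794, Alpha 0.0889, Delta 0.0568.
The surplus seats go to Epsilon, Beta.
Epsilon receives 11.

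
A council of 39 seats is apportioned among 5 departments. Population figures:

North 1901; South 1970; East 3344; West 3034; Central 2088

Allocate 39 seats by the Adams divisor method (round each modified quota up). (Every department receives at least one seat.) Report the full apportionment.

Standard divisor 12337/39 ≈ 316.333; standard quotas: North 6.009, South 6.228, East 10.571, West 9.591, Central 6.601.
Rounding up gives 7, 7, 11, 10, 7 = 42 seats, so the divisor must be adjusted.
With modified divisor 336: modified quotas North 5.658, South 5.863, East 9.952, West 9.030, Central 6.214.
Rounding up: North 6, South 6, East 10, West 10, Central 7 (total 39).

North: 6, South: 6, East: 10, West: 10, Central: 7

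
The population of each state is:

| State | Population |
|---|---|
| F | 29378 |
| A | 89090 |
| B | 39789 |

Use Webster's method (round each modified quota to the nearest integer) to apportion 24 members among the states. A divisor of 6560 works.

With modified divisor 6560: modified quotas F 4.478, A 13.581, B 6.065.
Rounding to the nearest integer: F 4, A 14, B 6 (total 24).

F 4, A 14, B 6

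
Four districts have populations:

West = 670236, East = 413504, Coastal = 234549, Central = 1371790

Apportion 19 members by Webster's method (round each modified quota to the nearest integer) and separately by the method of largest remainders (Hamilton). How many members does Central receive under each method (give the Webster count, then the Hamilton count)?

Webster: West 5, East 3, Coastal 2, Central 9.
Hamilton: West 5, East 3, Coastal 1, Central 10.
Central gets 9 under Webster and 10 under Hamilton.

9 and 10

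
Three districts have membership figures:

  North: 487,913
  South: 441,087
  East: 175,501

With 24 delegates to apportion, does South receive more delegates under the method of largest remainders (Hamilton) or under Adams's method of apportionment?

Adams

Hamilton: North 11, South 9, East 4.
Adams: North 10, South 10, East 4.
South gets 9 under Hamilton and 10 under Adams.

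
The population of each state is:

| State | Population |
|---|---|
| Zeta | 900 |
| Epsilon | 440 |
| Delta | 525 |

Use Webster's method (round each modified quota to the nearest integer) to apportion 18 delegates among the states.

Zeta: 9, Epsilon: 4, Delta: 5

Standard divisor 1865/18 ≈ 103.611; standard quotas: Zeta 8.686, Epsilon 4.247, Delta 5.067.
Rounding to the nearest integer gives Zeta 9, Epsilon 4, Delta 5 — total 18, matching the house size, so no adjustment is needed.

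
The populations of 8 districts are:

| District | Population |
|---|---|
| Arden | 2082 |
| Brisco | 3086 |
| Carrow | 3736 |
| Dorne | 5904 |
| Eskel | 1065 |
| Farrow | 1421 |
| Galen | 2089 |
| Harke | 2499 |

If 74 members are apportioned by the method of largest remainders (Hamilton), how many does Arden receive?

7

Total 21882; standard divisor 21882/74 ≈ 295.703.
Standard quotas: Arden 7.0409, Brisco 10.4362, Carrow 12.6343, Dorne 19.9660, Eskel 3.6016, Farrow 4.8055, Galen 7.0645, Harke 8.4511.
Lower quotas: Arden 7, Brisco 10, Carrow 12, Dorne 19, Eskel 3, Farrow 4, Galen 7, Harke 8 (sum 70, leaving 4 seats).
Remainders in descending order: Dorne 0.9660, Farrow 0.8055, Carrow 0.6343, Eskel 0.6016, Harke 0.4511, Brisco 0.4362, Galen 0.0645, Arden 0.0409.
The surplus seats go to Dorne, Farrow, Carrow, Eskel.
Arden receives 7.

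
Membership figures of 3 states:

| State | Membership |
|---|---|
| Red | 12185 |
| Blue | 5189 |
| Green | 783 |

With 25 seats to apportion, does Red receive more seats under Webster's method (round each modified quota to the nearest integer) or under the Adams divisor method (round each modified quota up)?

Webster

Webster: Red 17, Blue 7, Green 1.
Adams: Red 16, Blue 7, Green 2.
Red gets 17 under Webster and 16 under Adams.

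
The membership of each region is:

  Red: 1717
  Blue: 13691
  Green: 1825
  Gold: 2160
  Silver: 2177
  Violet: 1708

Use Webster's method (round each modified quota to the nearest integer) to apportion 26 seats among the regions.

Red 2, Blue 16, Green 2, Gold 2, Silver 2, Violet 2

Standard divisor 23278/26 ≈ 895.308; standard quotas: Red 1.918, Blue 15.292, Green 2.038, Gold 2.413, Silver 2.432, Violet 1.908.
Rounding to the nearest integer gives 2, 15, 2, 2, 2, 2 = 25 seats, so the divisor must be adjusted.
With modified divisor 880: modified quotas Red 1.951, Blue 15.558, Green 2.074, Gold 2.455, Silver 2.474, Violet 1.941.
Rounding to the nearest integer: Red 2, Blue 16, Green 2, Gold 2, Silver 2, Violet 2 (total 26).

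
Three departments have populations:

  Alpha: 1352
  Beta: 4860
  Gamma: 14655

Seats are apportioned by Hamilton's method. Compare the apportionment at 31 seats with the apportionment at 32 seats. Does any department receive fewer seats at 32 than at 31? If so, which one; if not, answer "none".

none

At 31 seats: Alpha 2, Beta 7, Gamma 22.
At 32 seats: Alpha 2, Beta 7, Gamma 23.
No department's allocation decreased.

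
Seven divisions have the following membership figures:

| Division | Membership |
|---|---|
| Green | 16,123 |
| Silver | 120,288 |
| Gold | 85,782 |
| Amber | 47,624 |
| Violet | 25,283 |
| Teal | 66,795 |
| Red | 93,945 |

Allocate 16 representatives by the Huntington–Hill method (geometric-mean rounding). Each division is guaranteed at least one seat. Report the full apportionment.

With divisor 30472: modified quotas Green 0.529, Silver 3.947, Gold 2.815, Amber 1.563, Violet 0.830, Teal 2.192, Red 3.083.
Geometric-mean thresholds: Green (min 1), Silver √(3·4)=3.464, Gold √(2·3)=2.449, Amber √(1·2)=1.414, Violet (min 1), Teal √(2·3)=2.449, Red √(3·4)=3.464.
Each quota rounded against its threshold gives Green 1, Silver 4, Gold 3, Amber 2, Violet 1, Teal 2, Red 3 (total 16).

Green: 1, Silver: 4, Gold: 3, Amber: 2, Violet: 1, Teal: 2, Red: 3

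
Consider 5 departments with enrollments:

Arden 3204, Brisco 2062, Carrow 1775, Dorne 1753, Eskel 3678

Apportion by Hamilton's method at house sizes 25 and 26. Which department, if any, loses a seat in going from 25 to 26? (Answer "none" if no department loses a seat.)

Dorne

At 25 seats: Arden 6, Brisco 4, Carrow 4, Dorne 4, Eskel 7.
At 26 seats: Arden 7, Brisco 4, Carrow 4, Dorne 3, Eskel 8.
Dorne drops from 4 to 3.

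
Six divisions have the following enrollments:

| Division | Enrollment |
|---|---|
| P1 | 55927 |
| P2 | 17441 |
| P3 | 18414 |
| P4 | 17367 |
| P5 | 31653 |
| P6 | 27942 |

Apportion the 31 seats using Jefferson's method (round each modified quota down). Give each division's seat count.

P1=11, P2=3, P3=3, P4=3, P5=6, P6=5

Standard divisor 168744/31 ≈ 5443.355; standard quotas: P1 10.274, P2 3.204, P3 3.383, P4 3.190, P5 5.815, P6 5.133.
Rounding down gives 10, 3, 3, 3, 5, 5 = 29 seats, so the divisor must be adjusted.
With modified divisor 4900: modified quotas P1 11.414, P2 3.559, P3 3.758, P4 3.544, P5 6.460, P6 5.702.
Rounding down: P1 11, P2 3, P3 3, P4 3, P5 6, P6 5 (total 31).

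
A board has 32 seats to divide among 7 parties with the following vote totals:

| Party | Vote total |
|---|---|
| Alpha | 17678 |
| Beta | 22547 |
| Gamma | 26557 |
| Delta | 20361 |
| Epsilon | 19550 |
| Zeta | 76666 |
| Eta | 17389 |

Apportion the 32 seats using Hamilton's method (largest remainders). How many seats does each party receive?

Alpha=3, Beta=4, Gamma=4, Delta=3, Epsilon=3, Zeta=12, Eta=3

Total 200748; standard divisor 200748/32 ≈ 6273.375.
Standard quotas: Alpha 2.8179, Beta 3.5941, Gamma 4.2333, Delta 3.2456, Epsilon 3.1163, Zeta 12.2209, Eta 2.7719.
Lower quotas: Alpha 2, Beta 3, Gamma 4, Delta 3, Epsilon 3, Zeta 12, Eta 2 (sum 29, leaving 3 seats).
Remainders in descending order: Alpha 0.8179, Eta 0.7719, Beta 0.5941, Delta 0.2456, Gamma 0.2333, Zeta 0.2209, Epsilon 0.1163.
Largest remainders: Alpha, Eta, Beta receive the extra seats.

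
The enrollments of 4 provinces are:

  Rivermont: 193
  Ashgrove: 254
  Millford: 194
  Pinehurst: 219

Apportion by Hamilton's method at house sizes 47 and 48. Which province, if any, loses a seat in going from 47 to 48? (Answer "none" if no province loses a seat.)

At 47 seats: Rivermont 10, Ashgrove 14, Millford 11, Pinehurst 12.
At 48 seats: Rivermont 11, Ashgrove 14, Millford 11, Pinehurst 12.
No province's allocation decreased.

none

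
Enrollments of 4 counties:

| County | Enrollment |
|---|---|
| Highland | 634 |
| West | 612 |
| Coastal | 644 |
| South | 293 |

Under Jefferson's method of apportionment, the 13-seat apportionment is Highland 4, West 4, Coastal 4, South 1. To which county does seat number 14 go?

Priority for the next seat is population ÷ (current seats + 1).
Priorities: Highland 126.800, West 122.400, Coastal 128.800, South 146.500.
Highest priority: South.

South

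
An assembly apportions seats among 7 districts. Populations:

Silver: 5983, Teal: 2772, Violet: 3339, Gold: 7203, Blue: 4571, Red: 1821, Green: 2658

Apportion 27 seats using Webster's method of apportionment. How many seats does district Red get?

2

Standard divisor 28347/27 ≈ 1049.889; standard quotas: Silver 5.699, Teal 2.640, Violet 3.180, Gold 6.861, Blue 4.354, Red 1.734, Green 2.532.
Rounding to the nearest integer gives 6, 3, 3, 7, 4, 2, 3 = 28 seats, so the divisor must be adjusted.
With modified divisor 1080: modified quotas Silver 5.540, Teal 2.567, Violet 3.092, Gold 6.669, Blue 4.232, Red 1.686, Green 2.461.
Rounding to the nearest integer: Silver 6, Teal 3, Violet 3, Gold 7, Blue 4, Red 2, Green 2 (total 27).
Red receives 2.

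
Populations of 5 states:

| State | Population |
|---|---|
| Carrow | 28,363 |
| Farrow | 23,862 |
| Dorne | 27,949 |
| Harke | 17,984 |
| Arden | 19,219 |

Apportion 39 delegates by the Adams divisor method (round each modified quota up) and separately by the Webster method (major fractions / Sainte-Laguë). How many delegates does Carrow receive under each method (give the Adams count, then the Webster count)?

9 and 10

Adams: Carrow 9, Farrow 8, Dorne 9, Harke 6, Arden 7.
Webster: Carrow 10, Farrow 8, Dorne 9, Harke 6, Arden 6.
Carrow gets 9 under Adams and 10 under Webster.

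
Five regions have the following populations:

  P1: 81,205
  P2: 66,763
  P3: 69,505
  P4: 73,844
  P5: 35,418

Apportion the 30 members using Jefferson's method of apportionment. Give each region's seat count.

P1: 8, P2: 6, P3: 6, P4: 7, P5: 3

Standard divisor 326735/30 ≈ 10891.167; standard quotas: P1 7.456, P2 6.130, P3 6.382, P4 6.780, P5 3.252.
Rounding down gives 7, 6, 6, 6, 3 = 28 seats, so the divisor must be adjusted.
With modified divisor 10000: modified quotas P1 8.120, P2 6.676, P3 6.950, P4 7.384, P5 3.542.
Rounding down: P1 8, P2 6, P3 6, P4 7, P5 3 (total 30).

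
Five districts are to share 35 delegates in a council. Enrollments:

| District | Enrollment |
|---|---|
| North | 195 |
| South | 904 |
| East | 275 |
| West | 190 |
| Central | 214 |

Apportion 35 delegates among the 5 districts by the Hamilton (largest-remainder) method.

Standard divisor: 1778 ÷ 35 ≈ 50.8.
Standard quotas: North 3.839, South 17.795, East 5.413, West 3.740, Central 4.213.
Lower quotas: North 3, South 17, East 5, West 3, Central 4 (sum 32, leaving 3 seats).
Remainders in descending order: North 0.839, South 0.795, West 0.740, East 0.413, Central 0.213.
Largest remainders: North, South, West receive the extra seats.

North: 4, South: 18, East: 5, West: 4, Central: 4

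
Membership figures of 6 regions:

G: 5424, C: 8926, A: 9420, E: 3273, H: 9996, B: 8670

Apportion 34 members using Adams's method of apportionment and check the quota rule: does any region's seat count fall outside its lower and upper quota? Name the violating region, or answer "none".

none

Standard quotas: G 4.035, C 6.639, A 7.007, E 2.435, H 7.435, B 6.449.
Adams allocation: G 4, C 7, A 7, E 3, H 7, B 6.
Every allocation lies between the lower and upper quota.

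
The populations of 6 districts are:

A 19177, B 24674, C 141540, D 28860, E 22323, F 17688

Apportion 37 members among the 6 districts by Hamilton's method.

The standard divisor is 254262/37 ≈ 6871.946.
Standard quotas: A 2.7906, B 3.5905, C 20.5968, D 4.1997, E 3.2484, F 2.5739.
Lower quotas: A 2, B 3, C 20, D 4, E 3, F 2 (sum 34, leaving 3 seats).
Remainders in descending order: A 0.7906, C 0.5968, B 0.5905, F 0.5739, E 0.2484, D 0.1997.
The surplus seats go to A, C, B.

A: 3, B: 4, C: 21, D: 4, E: 3, F: 2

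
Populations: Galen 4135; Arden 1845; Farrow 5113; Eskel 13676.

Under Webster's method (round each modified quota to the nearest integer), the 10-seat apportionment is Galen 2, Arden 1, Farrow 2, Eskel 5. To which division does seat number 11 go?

Eskel

Priority for the next seat is population ÷ (current seats + 0.5).
Priorities: Galen 1654.000, Arden 1230.000, Farrow 2045.200, Eskel 2486.545.
Highest priority: Eskel.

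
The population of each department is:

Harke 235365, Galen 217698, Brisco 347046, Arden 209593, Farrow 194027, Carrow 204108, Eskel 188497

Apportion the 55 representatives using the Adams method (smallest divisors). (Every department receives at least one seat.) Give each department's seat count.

Harke 8, Galen 7, Brisco 12, Arden 7, Farrow 7, Carrow 7, Eskel 7

Standard divisor 1596334/55 ≈ 29024.255; standard quotas: Harke 8.109, Galen 7.501, Brisco 11.957, Arden 7.221, Farrow 6.685, Carrow 7.032, Eskel 6.494.
Rounding up gives 9, 8, 12, 8, 7, 8, 7 = 59 seats, so the divisor must be adjusted.
With modified divisor 31300: modified quotas Harke 7.520, Galen 6.955, Brisco 11.088, Arden 6.696, Farrow 6.199, Carrow 6.521, Eskel 6.022.
Rounding up: Harke 8, Galen 7, Brisco 12, Arden 7, Farrow 7, Carrow 7, Eskel 7 (total 55).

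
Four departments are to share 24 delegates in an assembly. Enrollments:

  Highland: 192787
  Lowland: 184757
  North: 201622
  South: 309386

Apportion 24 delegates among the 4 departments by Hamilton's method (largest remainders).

Highland: 5; Lowland: 5; North: 6; South: 8

Total 888552; standard divisor 888552/24 = 37023.
Standard quotas: Highland 5.2072, Lowland 4.9903, North 5.4459, South 8.3566.
Lower quotas: Highland 5, Lowland 4, North 5, South 8 (sum 22, leaving 2 seats).
Remainders in descending order: Lowland 0.9903, North 0.4459, South 0.3566, Highland 0.2072.
Largest remainders: Lowland, North receive the extra seats.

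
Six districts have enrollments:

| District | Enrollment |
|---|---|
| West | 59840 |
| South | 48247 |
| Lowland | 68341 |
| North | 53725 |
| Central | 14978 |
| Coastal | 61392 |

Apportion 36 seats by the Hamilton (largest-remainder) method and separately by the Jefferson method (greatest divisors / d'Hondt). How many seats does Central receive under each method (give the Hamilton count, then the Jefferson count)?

2 and 1

Hamilton: West 7, South 6, Lowland 8, North 6, Central 2, Coastal 7.
Jefferson: West 7, South 6, Lowland 8, North 7, Central 1, Coastal 7.
Central gets 2 under Hamilton and 1 under Jefferson.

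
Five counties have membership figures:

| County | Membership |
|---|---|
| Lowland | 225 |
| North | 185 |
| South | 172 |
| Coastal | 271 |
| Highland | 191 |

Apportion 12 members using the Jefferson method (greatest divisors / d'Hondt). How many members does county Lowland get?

Standard divisor 1044/12 ≈ 87; standard quotas: Lowland 2.586, North 2.126, South 1.977, Coastal 3.115, Highland 2.195.
Rounding down gives 2, 2, 1, 3, 2 = 10 seats, so the divisor must be adjusted.
With modified divisor 70: modified quotas Lowland 3.214, North 2.643, South 2.457, Coastal 3.871, Highland 2.729.
Rounding down: Lowland 3, North 2, South 2, Coastal 3, Highland 2 (total 12).
Lowland receives 3.

3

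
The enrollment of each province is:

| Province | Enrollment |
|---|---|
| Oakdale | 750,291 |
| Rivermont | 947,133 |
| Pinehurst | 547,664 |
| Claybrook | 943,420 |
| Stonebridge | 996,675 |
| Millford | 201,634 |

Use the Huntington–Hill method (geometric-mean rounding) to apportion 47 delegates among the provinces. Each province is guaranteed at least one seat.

With divisor 92667: modified quotas Oakdale 8.097, Rivermont 10.221, Pinehurst 5.910, Claybrook 10.181, Stonebridge 10.755, Millford 2.176.
Geometric-mean thresholds: Oakdale √(8·9)=8.485, Rivermont √(10·11)=10.488, Pinehurst √(5·6)=5.477, Claybrook √(10·11)=10.488, Stonebridge √(10·11)=10.488, Millford √(2·3)=2.449.
Each quota rounded against its threshold gives Oakdale 8, Rivermont 10, Pinehurst 6, Claybrook 10, Stonebridge 11, Millford 2 (total 47).

Oakdale 8, Rivermont 10, Pinehurst 6, Claybrook 10, Stonebridge 11, Millford 2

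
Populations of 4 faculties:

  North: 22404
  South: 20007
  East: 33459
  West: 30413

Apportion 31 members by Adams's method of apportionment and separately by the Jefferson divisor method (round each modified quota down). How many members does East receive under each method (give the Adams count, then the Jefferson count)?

Adams: North 7, South 6, East 9, West 9.
Jefferson: North 6, South 6, East 10, West 9.
East gets 9 under Adams and 10 under Jefferson.

9 and 10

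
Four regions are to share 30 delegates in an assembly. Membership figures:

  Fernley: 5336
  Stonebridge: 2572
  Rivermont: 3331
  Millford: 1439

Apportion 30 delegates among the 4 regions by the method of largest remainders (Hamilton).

Fernley=13, Stonebridge=6, Rivermont=8, Millford=3

Total 12678; standard divisor 12678/30 ≈ 422.6.
Standard quotas: Fernley 12.6266, Stonebridge 6.0861, Rivermont 7.8822, Millford 3.4051.
Lower quotas: Fernley 12, Stonebridge 6, Rivermont 7, Millford 3 (sum 28, leaving 2 seats).
Remainders in descending order: Rivermont 0.8822, Fernley 0.6266, Millford 0.4051, Stonebridge 0.0861.
The surplus seats go to Rivermont, Fernley.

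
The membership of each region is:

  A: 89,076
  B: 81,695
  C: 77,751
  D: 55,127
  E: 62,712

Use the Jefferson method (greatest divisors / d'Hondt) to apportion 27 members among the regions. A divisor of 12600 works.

A: 7; B: 6; C: 6; D: 4; E: 4

With modified divisor 12600: modified quotas A 7.070, B 6.484, C 6.171, D 4.375, E 4.977.
Rounding down: A 7, B 6, C 6, D 4, E 4 (total 27).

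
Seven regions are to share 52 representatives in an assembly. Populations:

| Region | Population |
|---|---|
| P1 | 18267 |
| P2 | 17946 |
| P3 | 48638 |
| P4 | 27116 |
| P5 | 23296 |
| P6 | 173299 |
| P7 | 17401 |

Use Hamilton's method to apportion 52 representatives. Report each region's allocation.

The standard divisor is 325963/52 ≈ 6268.519.
Standard quotas: P1 2.9141, P2 2.8629, P3 7.7591, P4 4.3257, P5 3.7163, P6 27.6459, P7 2.7759.
Lower quotas: P1 2, P2 2, P3 7, P4 4, P5 3, P6 27, P7 2 (sum 47, leaving 5 seats).
Remainders in descending order: P1 0.9141, P2 0.8629, P7 0.7759, P3 0.7591, P5 0.7163, P6 0.6459, P4 0.3257.
Largest remainders: P1, P2, P7, P3, P5 receive the extra seats.

P1 3; P2 3; P3 8; P4 4; P5 4; P6 27; P7 3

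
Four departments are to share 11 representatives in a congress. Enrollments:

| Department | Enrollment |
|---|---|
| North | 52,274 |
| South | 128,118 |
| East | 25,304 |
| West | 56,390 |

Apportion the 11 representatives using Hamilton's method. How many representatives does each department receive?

The standard divisor is 262086/11 = 23826.
Standard quotas: North 2.1940, South 5.3772, East 1.0620, West 2.3667.
Lower quotas: North 2, South 5, East 1, West 2 (sum 10, leaving 1 seat).
Remainders in descending order: South 0.3772, West 0.3667, North 0.1940, East 0.0620.
Largest remainder: South receives the extra seat.

North: 2; South: 6; East: 1; West: 2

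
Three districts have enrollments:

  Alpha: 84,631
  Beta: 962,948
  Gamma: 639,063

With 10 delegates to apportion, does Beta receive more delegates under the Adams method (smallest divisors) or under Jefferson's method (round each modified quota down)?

Jefferson

Adams: Alpha 1, Beta 5, Gamma 4.
Jefferson: Alpha 0, Beta 6, Gamma 4.
Beta gets 5 under Adams and 6 under Jefferson.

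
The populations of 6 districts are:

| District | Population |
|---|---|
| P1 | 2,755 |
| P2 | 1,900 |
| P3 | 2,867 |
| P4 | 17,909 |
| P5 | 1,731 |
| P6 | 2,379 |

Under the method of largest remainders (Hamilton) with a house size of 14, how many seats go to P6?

1

The standard divisor is 29541/14 ≈ 2110.071.
Standard quotas: P1 1.3056, P2 0.9004, P3 1.3587, P4 8.4874, P5 0.8204, P6 1.1274.
Lower quotas: P1 1, P2 0, P3 1, P4 8, P5 0, P6 1 (sum 11, leaving 3 seats).
Remainders in descending order: P2 0.9004, P5 0.8204, P4 0.4874, P3 0.3587, P1 0.3056, P6 0.1274.
The surplus seats go to P2, P5, P4.
P6 receives 1.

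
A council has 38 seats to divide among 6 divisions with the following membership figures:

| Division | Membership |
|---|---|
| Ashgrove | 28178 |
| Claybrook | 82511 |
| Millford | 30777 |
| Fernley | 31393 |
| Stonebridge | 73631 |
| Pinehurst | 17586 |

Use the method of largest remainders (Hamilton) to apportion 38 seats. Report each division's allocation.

Ashgrove=4, Claybrook=12, Millford=4, Fernley=4, Stonebridge=11, Pinehurst=3

Standard divisor: 264076 ÷ 38 ≈ 6949.368.
Standard quotas: Ashgrove 4.0548, Claybrook 11.8732, Millford 4.4287, Fernley 4.5174, Stonebridge 10.5954, Pinehurst 2.5306.
Lower quotas: Ashgrove 4, Claybrook 11, Millford 4, Fernley 4, Stonebridge 10, Pinehurst 2 (sum 35, leaving 3 seats).
Remainders in descending order: Claybrook 0.8732, Stonebridge 0.5954, Pinehurst 0.5306, Fernley 0.5174, Millford 0.4287, Ashgrove 0.0548.
Largest remainders: Claybrook, Stonebridge, Pinehurst receive the extra seats.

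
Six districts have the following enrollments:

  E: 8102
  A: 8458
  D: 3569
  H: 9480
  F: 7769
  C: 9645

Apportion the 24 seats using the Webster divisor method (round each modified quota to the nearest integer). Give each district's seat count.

E=4, A=4, D=2, H=5, F=4, C=5

Standard divisor 47023/24 ≈ 1959.292; standard quotas: E 4.135, A 4.317, D 1.822, H 4.838, F 3.965, C 4.923.
Rounding to the nearest integer gives E 4, A 4, D 2, H 5, F 4, C 5 — total 24, matching the house size, so no adjustment is needed.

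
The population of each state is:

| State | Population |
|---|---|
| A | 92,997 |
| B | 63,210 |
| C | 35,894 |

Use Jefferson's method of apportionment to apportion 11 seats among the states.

Standard divisor 192101/11 ≈ 17463.727; standard quotas: A 5.325, B 3.620, C 2.055.
Rounding down gives 5, 3, 2 = 10 seats, so the divisor must be adjusted.
With modified divisor 15700: modified quotas A 5.923, B 4.026, C 2.286.
Rounding down: A 5, B 4, C 2 (total 11).

A=5, B=4, C=2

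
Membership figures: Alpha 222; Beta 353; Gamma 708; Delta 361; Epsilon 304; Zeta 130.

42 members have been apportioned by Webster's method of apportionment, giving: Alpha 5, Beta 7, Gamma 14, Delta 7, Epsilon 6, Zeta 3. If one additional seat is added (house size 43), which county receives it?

Priority for the next seat is population ÷ (current seats + 0.5).
Priorities: Alpha 40.364, Beta 47.067, Gamma 48.828, Delta 48.133, Epsilon 46.769, Zeta 37.143.
Highest priority: Gamma.

Gamma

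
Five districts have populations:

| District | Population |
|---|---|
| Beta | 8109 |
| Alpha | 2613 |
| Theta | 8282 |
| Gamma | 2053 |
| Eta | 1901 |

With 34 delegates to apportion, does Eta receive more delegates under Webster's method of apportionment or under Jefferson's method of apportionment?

Webster

Webster: Beta 12, Alpha 4, Theta 12, Gamma 3, Eta 3.
Jefferson: Beta 12, Alpha 4, Theta 13, Gamma 3, Eta 2.
Eta gets 3 under Webster and 2 under Jefferson.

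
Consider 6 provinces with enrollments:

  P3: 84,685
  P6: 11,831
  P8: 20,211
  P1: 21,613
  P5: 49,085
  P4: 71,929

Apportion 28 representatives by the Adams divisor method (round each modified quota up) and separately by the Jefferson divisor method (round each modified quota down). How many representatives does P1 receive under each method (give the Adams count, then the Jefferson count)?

Adams: P3 9, P6 2, P8 2, P1 3, P5 5, P4 7.
Jefferson: P3 10, P6 1, P8 2, P1 2, P5 5, P4 8.
P1 gets 3 under Adams and 2 under Jefferson.

3 and 2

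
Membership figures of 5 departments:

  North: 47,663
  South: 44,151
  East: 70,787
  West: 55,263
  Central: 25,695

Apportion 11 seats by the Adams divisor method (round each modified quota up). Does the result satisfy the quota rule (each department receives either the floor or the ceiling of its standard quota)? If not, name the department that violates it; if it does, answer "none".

Standard quotas: North 2.153, South 1.994, East 3.197, West 2.496, Central 1.160.
Adams allocation: North 2, South 2, East 3, West 3, Central 1.
Every allocation lies between the lower and upper quota.

none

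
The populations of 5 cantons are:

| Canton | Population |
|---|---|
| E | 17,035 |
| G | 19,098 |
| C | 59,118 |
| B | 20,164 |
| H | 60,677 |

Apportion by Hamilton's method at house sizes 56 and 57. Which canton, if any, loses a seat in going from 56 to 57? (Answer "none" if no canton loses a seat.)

At 56 seats: E 6, G 6, C 19, B 6, H 19.
At 57 seats: E 5, G 6, C 19, B 7, H 20.
E drops from 6 to 5.

E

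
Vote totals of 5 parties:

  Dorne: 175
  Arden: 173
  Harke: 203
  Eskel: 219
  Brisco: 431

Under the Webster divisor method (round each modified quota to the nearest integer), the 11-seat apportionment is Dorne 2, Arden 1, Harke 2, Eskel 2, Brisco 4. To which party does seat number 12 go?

Priority for the next seat is population ÷ (current seats + 0.5).
Priorities: Dorne 70.000, Arden 115.333, Harke 81.200, Eskel 87.600, Brisco 95.778.
Highest priority: Arden.

Arden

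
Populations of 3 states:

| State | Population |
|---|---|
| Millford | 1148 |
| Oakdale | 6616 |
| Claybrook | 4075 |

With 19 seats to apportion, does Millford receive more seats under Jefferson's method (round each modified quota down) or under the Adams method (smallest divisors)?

Jefferson: Millford 1, Oakdale 11, Claybrook 7.
Adams: Millford 2, Oakdale 10, Claybrook 7.
Millford gets 1 under Jefferson and 2 under Adams.

Adams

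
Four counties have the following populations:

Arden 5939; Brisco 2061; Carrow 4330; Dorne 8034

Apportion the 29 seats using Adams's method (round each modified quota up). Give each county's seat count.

Arden 9, Brisco 3, Carrow 6, Dorne 11

Standard divisor 20364/29 ≈ 702.207; standard quotas: Arden 8.458, Brisco 2.935, Carrow 6.166, Dorne 11.441.
Rounding up gives 9, 3, 7, 12 = 31 seats, so the divisor must be adjusted.
With modified divisor 740: modified quotas Arden 8.026, Brisco 2.785, Carrow 5.851, Dorne 10.857.
Rounding up: Arden 9, Brisco 3, Carrow 6, Dorne 11 (total 29).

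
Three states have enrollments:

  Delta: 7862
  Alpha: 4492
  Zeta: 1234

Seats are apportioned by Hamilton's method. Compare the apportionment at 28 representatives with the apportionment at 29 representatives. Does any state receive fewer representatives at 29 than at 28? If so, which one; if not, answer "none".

At 28 seats: Delta 16, Alpha 9, Zeta 3.
At 29 seats: Delta 17, Alpha 9, Zeta 3.
No state's allocation decreased.

none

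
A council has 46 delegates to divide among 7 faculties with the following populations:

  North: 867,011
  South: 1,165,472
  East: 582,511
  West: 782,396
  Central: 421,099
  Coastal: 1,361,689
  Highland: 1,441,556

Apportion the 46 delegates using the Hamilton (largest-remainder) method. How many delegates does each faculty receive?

North: 6, South: 8, East: 4, West: 5, Central: 3, Coastal: 10, Highland: 10

Standard divisor: 6621734 ÷ 46 ≈ 143950.739.
Standard quotas: North 6.0230, South 8.0963, East 4.0466, West 5.4352, Central 2.9253, Coastal 9.4594, Highland 10.0142.
Lower quotas: North 6, South 8, East 4, West 5, Central 2, Coastal 9, Highland 10 (sum 44, leaving 2 seats).
Remainders in descending order: Central 0.9253, Coastal 0.4594, West 0.4352, South 0.0963, East 0.0466, North 0.0230, Highland 0.0142.
Largest remainders: Central, Coastal receive the extra seats.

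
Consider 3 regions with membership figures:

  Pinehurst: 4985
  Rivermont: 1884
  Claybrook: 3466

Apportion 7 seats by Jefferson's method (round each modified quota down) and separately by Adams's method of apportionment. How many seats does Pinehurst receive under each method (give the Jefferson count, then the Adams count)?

Jefferson: Pinehurst 4, Rivermont 1, Claybrook 2.
Adams: Pinehurst 3, Rivermont 2, Claybrook 2.
Pinehurst gets 4 under Jefferson and 3 under Adams.

4 and 3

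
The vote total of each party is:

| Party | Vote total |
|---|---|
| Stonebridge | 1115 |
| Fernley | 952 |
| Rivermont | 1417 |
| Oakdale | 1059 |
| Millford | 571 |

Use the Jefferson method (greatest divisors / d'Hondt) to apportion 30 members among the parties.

Stonebridge=7; Fernley=6; Rivermont=8; Oakdale=6; Millford=3

Standard divisor 5114/30 ≈ 170.467; standard quotas: Stonebridge 6.541, Fernley 5.585, Rivermont 8.312, Oakdale 6.212, Millford 3.350.
Rounding down gives 6, 5, 8, 6, 3 = 28 seats, so the divisor must be adjusted.
With modified divisor 158: modified quotas Stonebridge 7.057, Fernley 6.025, Rivermont 8.968, Oakdale 6.703, Millford 3.614.
Rounding down: Stonebridge 7, Fernley 6, Rivermont 8, Oakdale 6, Millford 3 (total 30).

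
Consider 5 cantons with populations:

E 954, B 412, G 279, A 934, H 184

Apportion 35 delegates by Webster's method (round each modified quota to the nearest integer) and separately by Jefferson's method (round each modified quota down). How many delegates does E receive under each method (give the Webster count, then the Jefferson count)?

12 and 13

Webster: E 12, B 5, G 4, A 12, H 2.
Jefferson: E 13, B 5, G 3, A 12, H 2.
E gets 12 under Webster and 13 under Jefferson.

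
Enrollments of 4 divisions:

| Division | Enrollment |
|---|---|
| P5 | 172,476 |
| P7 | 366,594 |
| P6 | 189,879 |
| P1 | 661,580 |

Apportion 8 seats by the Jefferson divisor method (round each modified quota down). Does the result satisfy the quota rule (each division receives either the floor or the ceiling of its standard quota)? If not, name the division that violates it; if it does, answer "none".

Standard quotas: P5 0.992, P7 2.109, P6 1.092, P1 3.806.
Jefferson allocation: P5 1, P7 2, P6 1, P1 4.
Every allocation lies between the lower and upper quota.

none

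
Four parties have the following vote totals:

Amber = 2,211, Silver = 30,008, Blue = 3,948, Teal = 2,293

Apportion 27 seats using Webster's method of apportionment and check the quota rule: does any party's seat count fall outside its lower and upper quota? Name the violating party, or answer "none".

Silver

Standard quotas: Amber 1.552, Silver 21.066, Blue 2.772, Teal 1.610.
Webster allocation: Amber 2, Silver 20, Blue 3, Teal 2.
Silver has quota 21.066 (lower 21, upper 22) but receives 20 — outside the quota interval.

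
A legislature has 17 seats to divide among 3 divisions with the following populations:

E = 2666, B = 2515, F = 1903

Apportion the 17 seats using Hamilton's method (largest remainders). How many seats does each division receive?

The standard divisor is 7084/17 ≈ 416.706.
Standard quotas: E 6.398, B 6.035, F 4.567.
Lower quotas: E 6, B 6, F 4 (sum 16, leaving 1 seat).
Remainders in descending order: F 0.567, E 0.398, B 0.035.
The surplus seat goes to F.

E=6, B=6, F=5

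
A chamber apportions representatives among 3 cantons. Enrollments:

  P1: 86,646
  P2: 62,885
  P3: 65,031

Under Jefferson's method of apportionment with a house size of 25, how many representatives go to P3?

8

Standard divisor 214562/25 ≈ 8582.48; standard quotas: P1 10.096, P2 7.327, P3 7.577.
Rounding down gives 10, 7, 7 = 24 seats, so the divisor must be adjusted.
With modified divisor 8000: modified quotas P1 10.831, P2 7.861, P3 8.129.
Rounding down: P1 10, P2 7, P3 8 (total 25).
P3 receives 8.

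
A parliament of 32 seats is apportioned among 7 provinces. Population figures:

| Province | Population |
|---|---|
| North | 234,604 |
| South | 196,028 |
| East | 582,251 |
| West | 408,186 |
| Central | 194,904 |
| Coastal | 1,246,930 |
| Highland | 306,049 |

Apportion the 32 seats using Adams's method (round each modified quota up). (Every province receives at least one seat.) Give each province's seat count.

North 3, South 2, East 6, West 4, Central 2, Coastal 12, Highland 3

Standard divisor 3168952/32 ≈ 99029.75; standard quotas: North 2.369, South 1.979, East 5.880, West 4.122, Central 1.968, Coastal 12.591, Highland 3.090.
Rounding up gives 3, 2, 6, 5, 2, 13, 4 = 35 seats, so the divisor must be adjusted.
With modified divisor 108600: modified quotas North 2.160, South 1.805, East 5.361, West 3.759, Central 1.795, Coastal 11.482, Highland 2.818.
Rounding up: North 3, South 2, East 6, West 4, Central 2, Coastal 12, Highland 3 (total 32).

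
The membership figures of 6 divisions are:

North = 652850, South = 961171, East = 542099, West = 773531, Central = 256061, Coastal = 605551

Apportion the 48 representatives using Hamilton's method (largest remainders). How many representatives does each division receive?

The standard divisor is 3791263/48 ≈ 78984.646.
Standard quotas: North 8.2655, South 12.1691, East 6.8633, West 9.7934, Central 3.2419, Coastal 7.6667.
Lower quotas: North 8, South 12, East 6, West 9, Central 3, Coastal 7 (sum 45, leaving 3 seats).
Remainders in descending order: East 0.8633, West 0.7934, Coastal 0.6667, North 0.2655, Central 0.2419, South 0.1691.
Largest remainders: East, West, Coastal receive the extra seats.

North: 8; South: 12; East: 7; West: 10; Central: 3; Coastal: 8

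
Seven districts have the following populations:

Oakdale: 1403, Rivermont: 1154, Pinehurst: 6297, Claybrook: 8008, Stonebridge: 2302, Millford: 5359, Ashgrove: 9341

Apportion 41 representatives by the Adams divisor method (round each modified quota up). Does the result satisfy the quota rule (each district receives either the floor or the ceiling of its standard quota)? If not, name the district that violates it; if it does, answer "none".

none

Standard quotas: Oakdale 1.699, Rivermont 1.397, Pinehurst 7.624, Claybrook 9.695, Stonebridge 2.787, Millford 6.488, Ashgrove 11.309.
Adams allocation: Oakdale 2, Rivermont 2, Pinehurst 8, Claybrook 9, Stonebridge 3, Millford 6, Ashgrove 11.
Every allocation lies between the lower and upper quota.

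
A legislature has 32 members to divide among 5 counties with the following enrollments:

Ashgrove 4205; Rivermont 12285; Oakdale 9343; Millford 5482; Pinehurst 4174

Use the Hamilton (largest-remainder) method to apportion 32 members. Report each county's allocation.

Standard divisor: 35489 ÷ 32 ≈ 1109.031.
Standard quotas: Ashgrove 3.7916, Rivermont 11.0772, Oakdale 8.4245, Millford 4.9431, Pinehurst 3.7636.
Lower quotas: Ashgrove 3, Rivermont 11, Oakdale 8, Millford 4, Pinehurst 3 (sum 29, leaving 3 seats).
Remainders in descending order: Millford 0.9431, Ashgrove 0.7916, Pinehurst 0.7636, Oakdale 0.4245, Rivermont 0.0772.
The surplus seats go to Millford, Ashgrove, Pinehurst.

Ashgrove 4, Rivermont 11, Oakdale 8, Millford 5, Pinehurst 4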